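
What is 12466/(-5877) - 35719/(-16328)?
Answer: 6375715/95959656 ≈ 0.066442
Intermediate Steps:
12466/(-5877) - 35719/(-16328) = 12466*(-1/5877) - 35719*(-1/16328) = -12466/5877 + 35719/16328 = 6375715/95959656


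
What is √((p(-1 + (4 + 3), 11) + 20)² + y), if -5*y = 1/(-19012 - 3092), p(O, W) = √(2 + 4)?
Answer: √(137754341470 + 13571856000*√6)/18420 ≈ 22.449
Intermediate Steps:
p(O, W) = √6
y = 1/110520 (y = -1/(5*(-19012 - 3092)) = -⅕/(-22104) = -⅕*(-1/22104) = 1/110520 ≈ 9.0481e-6)
√((p(-1 + (4 + 3), 11) + 20)² + y) = √((√6 + 20)² + 1/110520) = √((20 + √6)² + 1/110520) = √(1/110520 + (20 + √6)²)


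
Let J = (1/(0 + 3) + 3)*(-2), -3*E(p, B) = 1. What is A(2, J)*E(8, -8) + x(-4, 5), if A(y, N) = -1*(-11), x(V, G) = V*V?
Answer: 37/3 ≈ 12.333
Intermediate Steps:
x(V, G) = V²
E(p, B) = -⅓ (E(p, B) = -⅓*1 = -⅓)
J = -20/3 (J = (1/3 + 3)*(-2) = (⅓ + 3)*(-2) = (10/3)*(-2) = -20/3 ≈ -6.6667)
A(y, N) = 11
A(2, J)*E(8, -8) + x(-4, 5) = 11*(-⅓) + (-4)² = -11/3 + 16 = 37/3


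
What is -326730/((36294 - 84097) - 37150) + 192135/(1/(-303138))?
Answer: -4947953227500660/84953 ≈ -5.8243e+10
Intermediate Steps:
-326730/((36294 - 84097) - 37150) + 192135/(1/(-303138)) = -326730/(-47803 - 37150) + 192135/(-1/303138) = -326730/(-84953) + 192135*(-303138) = -326730*(-1/84953) - 58243419630 = 326730/84953 - 58243419630 = -4947953227500660/84953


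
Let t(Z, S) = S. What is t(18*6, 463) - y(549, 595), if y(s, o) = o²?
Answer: -353562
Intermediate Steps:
t(18*6, 463) - y(549, 595) = 463 - 1*595² = 463 - 1*354025 = 463 - 354025 = -353562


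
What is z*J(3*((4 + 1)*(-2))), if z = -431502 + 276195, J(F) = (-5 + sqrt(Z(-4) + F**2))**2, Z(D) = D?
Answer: -143037747 + 12424560*sqrt(14) ≈ -9.6549e+7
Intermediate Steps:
J(F) = (-5 + sqrt(-4 + F**2))**2
z = -155307
z*J(3*((4 + 1)*(-2))) = -155307*(-5 + sqrt(-4 + (3*((4 + 1)*(-2)))**2))**2 = -155307*(-5 + sqrt(-4 + (3*(5*(-2)))**2))**2 = -155307*(-5 + sqrt(-4 + (3*(-10))**2))**2 = -155307*(-5 + sqrt(-4 + (-30)**2))**2 = -155307*(-5 + sqrt(-4 + 900))**2 = -155307*(-5 + sqrt(896))**2 = -155307*(-5 + 8*sqrt(14))**2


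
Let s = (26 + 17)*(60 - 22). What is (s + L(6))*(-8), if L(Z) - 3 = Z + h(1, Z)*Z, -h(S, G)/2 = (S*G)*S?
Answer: -12568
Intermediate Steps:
h(S, G) = -2*G*S**2 (h(S, G) = -2*S*G*S = -2*G*S*S = -2*G*S**2)
s = 1634 (s = 43*38 = 1634)
L(Z) = 3 + Z - 2*Z**2 (L(Z) = 3 + (Z + (-2*Z*1**2)*Z) = 3 + (Z + (-2*Z*1)*Z) = 3 + (Z + (-2*Z)*Z) = 3 + (Z - 2*Z**2) = 3 + Z - 2*Z**2)
(s + L(6))*(-8) = (1634 + (3 + 6 - 2*6**2))*(-8) = (1634 + (3 + 6 - 2*36))*(-8) = (1634 + (3 + 6 - 72))*(-8) = (1634 - 63)*(-8) = 1571*(-8) = -12568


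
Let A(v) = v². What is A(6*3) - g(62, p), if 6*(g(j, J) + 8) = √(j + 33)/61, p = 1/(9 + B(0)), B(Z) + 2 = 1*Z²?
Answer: 332 - √95/366 ≈ 331.97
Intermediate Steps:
B(Z) = -2 + Z² (B(Z) = -2 + 1*Z² = -2 + Z²)
p = ⅐ (p = 1/(9 + (-2 + 0²)) = 1/(9 + (-2 + 0)) = 1/(9 - 2) = 1/7 = ⅐ ≈ 0.14286)
g(j, J) = -8 + √(33 + j)/366 (g(j, J) = -8 + (√(j + 33)/61)/6 = -8 + (√(33 + j)*(1/61))/6 = -8 + (√(33 + j)/61)/6 = -8 + √(33 + j)/366)
A(6*3) - g(62, p) = (6*3)² - (-8 + √(33 + 62)/366) = 18² - (-8 + √95/366) = 324 + (8 - √95/366) = 332 - √95/366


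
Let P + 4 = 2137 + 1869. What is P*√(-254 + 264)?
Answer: 4002*√10 ≈ 12655.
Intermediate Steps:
P = 4002 (P = -4 + (2137 + 1869) = -4 + 4006 = 4002)
P*√(-254 + 264) = 4002*√(-254 + 264) = 4002*√10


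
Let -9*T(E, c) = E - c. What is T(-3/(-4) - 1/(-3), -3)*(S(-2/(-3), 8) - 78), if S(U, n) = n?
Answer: 1715/54 ≈ 31.759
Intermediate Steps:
T(E, c) = -E/9 + c/9 (T(E, c) = -(E - c)/9 = -E/9 + c/9)
T(-3/(-4) - 1/(-3), -3)*(S(-2/(-3), 8) - 78) = (-(-3/(-4) - 1/(-3))/9 + (1/9)*(-3))*(8 - 78) = (-(-3*(-1/4) - 1*(-1/3))/9 - 1/3)*(-70) = (-(3/4 + 1/3)/9 - 1/3)*(-70) = (-1/9*13/12 - 1/3)*(-70) = (-13/108 - 1/3)*(-70) = -49/108*(-70) = 1715/54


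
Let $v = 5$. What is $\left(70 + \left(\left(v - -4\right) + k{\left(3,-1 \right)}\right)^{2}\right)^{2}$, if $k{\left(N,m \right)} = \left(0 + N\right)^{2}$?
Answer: $155236$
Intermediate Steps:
$k{\left(N,m \right)} = N^{2}$
$\left(70 + \left(\left(v - -4\right) + k{\left(3,-1 \right)}\right)^{2}\right)^{2} = \left(70 + \left(\left(5 - -4\right) + 3^{2}\right)^{2}\right)^{2} = \left(70 + \left(\left(5 + 4\right) + 9\right)^{2}\right)^{2} = \left(70 + \left(9 + 9\right)^{2}\right)^{2} = \left(70 + 18^{2}\right)^{2} = \left(70 + 324\right)^{2} = 394^{2} = 155236$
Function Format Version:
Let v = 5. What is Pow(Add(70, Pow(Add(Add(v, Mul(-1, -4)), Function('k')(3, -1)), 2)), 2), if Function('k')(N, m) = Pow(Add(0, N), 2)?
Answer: 155236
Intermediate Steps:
Function('k')(N, m) = Pow(N, 2)
Pow(Add(70, Pow(Add(Add(v, Mul(-1, -4)), Function('k')(3, -1)), 2)), 2) = Pow(Add(70, Pow(Add(Add(5, Mul(-1, -4)), Pow(3, 2)), 2)), 2) = Pow(Add(70, Pow(Add(Add(5, 4), 9), 2)), 2) = Pow(Add(70, Pow(Add(9, 9), 2)), 2) = Pow(Add(70, Pow(18, 2)), 2) = Pow(Add(70, 324), 2) = Pow(394, 2) = 155236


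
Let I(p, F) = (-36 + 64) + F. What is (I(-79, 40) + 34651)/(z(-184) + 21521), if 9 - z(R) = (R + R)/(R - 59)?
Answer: 118827/73682 ≈ 1.6127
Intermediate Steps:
I(p, F) = 28 + F
z(R) = 9 - 2*R/(-59 + R) (z(R) = 9 - (R + R)/(R - 59) = 9 - 2*R/(-59 + R))
(I(-79, 40) + 34651)/(z(-184) + 21521) = ((28 + 40) + 34651)/((-531 + 7*(-184))/(-59 - 184) + 21521) = (68 + 34651)/((-531 - 1288)/(-243) + 21521) = 34719/(-1/243*(-1819) + 21521) = 34719/(1819/243 + 21521) = 34719/(5231422/243) = 34719*(243/5231422) = 118827/73682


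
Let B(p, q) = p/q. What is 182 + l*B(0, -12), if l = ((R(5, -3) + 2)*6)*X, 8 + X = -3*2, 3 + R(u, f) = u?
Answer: 182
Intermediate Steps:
R(u, f) = -3 + u
X = -14 (X = -8 - 3*2 = -8 - 6 = -14)
l = -336 (l = (((-3 + 5) + 2)*6)*(-14) = ((2 + 2)*6)*(-14) = (4*6)*(-14) = 24*(-14) = -336)
182 + l*B(0, -12) = 182 - 0/(-12) = 182 - 0*(-1)/12 = 182 - 336*0 = 182 + 0 = 182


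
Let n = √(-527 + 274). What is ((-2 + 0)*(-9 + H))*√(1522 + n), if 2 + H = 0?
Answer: 22*√(1522 + I*√253) ≈ 858.29 + 4.4848*I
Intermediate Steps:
H = -2 (H = -2 + 0 = -2)
n = I*√253 (n = √(-253) = I*√253 ≈ 15.906*I)
((-2 + 0)*(-9 + H))*√(1522 + n) = ((-2 + 0)*(-9 - 2))*√(1522 + I*√253) = (-2*(-11))*√(1522 + I*√253) = 22*√(1522 + I*√253)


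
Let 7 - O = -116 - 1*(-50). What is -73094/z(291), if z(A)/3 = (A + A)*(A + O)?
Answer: -5221/45396 ≈ -0.11501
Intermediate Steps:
O = 73 (O = 7 - (-116 - 1*(-50)) = 7 - (-116 + 50) = 7 - 1*(-66) = 7 + 66 = 73)
z(A) = 6*A*(73 + A) (z(A) = 3*((A + A)*(A + 73)) = 3*((2*A)*(73 + A)) = 3*(2*A*(73 + A)) = 6*A*(73 + A))
-73094/z(291) = -73094*1/(1746*(73 + 291)) = -73094/(6*291*364) = -73094/635544 = -73094*1/635544 = -5221/45396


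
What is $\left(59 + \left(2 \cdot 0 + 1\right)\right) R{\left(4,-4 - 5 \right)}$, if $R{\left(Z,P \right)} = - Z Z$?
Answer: $-960$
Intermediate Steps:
$R{\left(Z,P \right)} = - Z^{2}$
$\left(59 + \left(2 \cdot 0 + 1\right)\right) R{\left(4,-4 - 5 \right)} = \left(59 + \left(2 \cdot 0 + 1\right)\right) \left(- 4^{2}\right) = \left(59 + \left(0 + 1\right)\right) \left(\left(-1\right) 16\right) = \left(59 + 1\right) \left(-16\right) = 60 \left(-16\right) = -960$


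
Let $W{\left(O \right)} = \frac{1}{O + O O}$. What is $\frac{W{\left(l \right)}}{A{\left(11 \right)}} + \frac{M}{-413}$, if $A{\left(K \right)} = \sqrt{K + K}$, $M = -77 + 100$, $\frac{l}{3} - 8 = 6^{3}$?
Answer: $- \frac{23}{413} + \frac{\sqrt{22}}{9949632} \approx -0.05569$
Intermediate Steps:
$l = 672$ ($l = 24 + 3 \cdot 6^{3} = 24 + 3 \cdot 216 = 24 + 648 = 672$)
$W{\left(O \right)} = \frac{1}{O + O^{2}}$
$M = 23$
$A{\left(K \right)} = \sqrt{2} \sqrt{K}$ ($A{\left(K \right)} = \sqrt{2 K} = \sqrt{2} \sqrt{K}$)
$\frac{W{\left(l \right)}}{A{\left(11 \right)}} + \frac{M}{-413} = \frac{\frac{1}{672} \frac{1}{1 + 672}}{\sqrt{2} \sqrt{11}} + \frac{23}{-413} = \frac{\frac{1}{672} \cdot \frac{1}{673}}{\sqrt{22}} + 23 \left(- \frac{1}{413}\right) = \frac{1}{672} \cdot \frac{1}{673} \frac{\sqrt{22}}{22} - \frac{23}{413} = \frac{\frac{1}{22} \sqrt{22}}{452256} - \frac{23}{413} = \frac{\sqrt{22}}{9949632} - \frac{23}{413} = - \frac{23}{413} + \frac{\sqrt{22}}{9949632}$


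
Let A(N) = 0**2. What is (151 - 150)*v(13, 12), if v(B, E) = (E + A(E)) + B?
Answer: 25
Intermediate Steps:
A(N) = 0
v(B, E) = B + E (v(B, E) = (E + 0) + B = E + B = B + E)
(151 - 150)*v(13, 12) = (151 - 150)*(13 + 12) = 1*25 = 25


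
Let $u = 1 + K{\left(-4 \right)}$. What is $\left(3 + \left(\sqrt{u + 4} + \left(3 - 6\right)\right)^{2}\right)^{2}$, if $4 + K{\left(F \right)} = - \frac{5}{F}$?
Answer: $\frac{441}{16} \approx 27.563$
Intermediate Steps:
$K{\left(F \right)} = -4 - \frac{5}{F}$
$u = - \frac{7}{4}$ ($u = 1 - \left(4 + \frac{5}{-4}\right) = 1 - \frac{11}{4} = - \frac{7}{4} \approx -1.75$)
$\left(3 + \left(\sqrt{u + 4} + \left(3 - 6\right)\right)^{2}\right)^{2} = \left(3 + \left(\sqrt{- \frac{7}{4} + 4} + \left(3 - 6\right)\right)^{2}\right)^{2} = \left(3 + \left(\sqrt{\frac{9}{4}} + \left(3 - 6\right)\right)^{2}\right)^{2} = \left(3 + \left(\frac{3}{2} - 3\right)^{2}\right)^{2} = \left(3 + \left(- \frac{3}{2}\right)^{2}\right)^{2} = \left(3 + \frac{9}{4}\right)^{2} = \left(\frac{21}{4}\right)^{2} = \frac{441}{16}$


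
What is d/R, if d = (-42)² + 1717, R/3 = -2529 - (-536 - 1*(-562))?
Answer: -3481/7665 ≈ -0.45414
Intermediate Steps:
R = -7665 (R = 3*(-2529 - (-536 - 1*(-562))) = 3*(-2529 - (-536 + 562)) = 3*(-2529 - 1*26) = 3*(-2529 - 26) = 3*(-2555) = -7665)
d = 3481 (d = 1764 + 1717 = 3481)
d/R = 3481/(-7665) = 3481*(-1/7665) = -3481/7665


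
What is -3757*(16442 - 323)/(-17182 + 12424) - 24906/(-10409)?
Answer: 2309443215/181414 ≈ 12730.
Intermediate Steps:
-3757*(16442 - 323)/(-17182 + 12424) - 24906/(-10409) = -3757/((-4758/16119)) - 24906*(-1/10409) = -3757/((-4758*1/16119)) + 3558/1487 = -3757/(-1586/5373) + 3558/1487 = -3757*(-5373/1586) + 3558/1487 = 1552797/122 + 3558/1487 = 2309443215/181414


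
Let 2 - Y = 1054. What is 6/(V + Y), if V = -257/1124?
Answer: -2248/394235 ≈ -0.0057022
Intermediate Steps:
Y = -1052 (Y = 2 - 1*1054 = 2 - 1054 = -1052)
V = -257/1124 (V = -257*1/1124 = -257/1124 ≈ -0.22865)
6/(V + Y) = 6/(-257/1124 - 1052) = 6/(-1182705/1124) = -1124/1182705*6 = -2248/394235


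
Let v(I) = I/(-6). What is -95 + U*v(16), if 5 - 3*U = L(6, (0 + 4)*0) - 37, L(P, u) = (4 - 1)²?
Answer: -373/3 ≈ -124.33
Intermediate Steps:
v(I) = -I/6 (v(I) = I*(-⅙) = -I/6)
L(P, u) = 9 (L(P, u) = 3² = 9)
U = 11 (U = 5/3 - (9 - 37)/3 = 5/3 - ⅓*(-28) = 5/3 + 28/3 = 11)
-95 + U*v(16) = -95 + 11*(-⅙*16) = -95 + 11*(-8/3) = -95 - 88/3 = -373/3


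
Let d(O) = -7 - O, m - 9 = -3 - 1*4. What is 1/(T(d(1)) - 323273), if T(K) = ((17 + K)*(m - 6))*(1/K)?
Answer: -2/646537 ≈ -3.0934e-6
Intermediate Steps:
m = 2 (m = 9 + (-3 - 1*4) = 9 + (-3 - 4) = 9 - 7 = 2)
T(K) = (-68 - 4*K)/K (T(K) = ((17 + K)*(2 - 6))*(1/K) = ((17 + K)*(-4))/K = (-68 - 4*K)/K)
1/(T(d(1)) - 323273) = 1/((-4 - 68/(-7 - 1*1)) - 323273) = 1/((-4 - 68/(-7 - 1)) - 323273) = 1/((-4 - 68/(-8)) - 323273) = 1/((-4 - 68*(-1/8)) - 323273) = 1/((-4 + 17/2) - 323273) = 1/(9/2 - 323273) = 1/(-646537/2) = -2/646537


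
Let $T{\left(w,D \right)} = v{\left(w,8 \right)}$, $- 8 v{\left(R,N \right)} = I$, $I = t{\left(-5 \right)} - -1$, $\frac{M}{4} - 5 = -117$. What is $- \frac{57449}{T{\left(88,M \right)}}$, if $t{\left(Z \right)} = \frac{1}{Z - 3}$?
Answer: $525248$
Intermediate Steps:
$t{\left(Z \right)} = \frac{1}{-3 + Z}$
$M = -448$ ($M = 20 + 4 \left(-117\right) = 20 - 468 = -448$)
$I = \frac{7}{8}$ ($I = \frac{1}{-3 - 5} - -1 = \frac{1}{-8} + 1 = - \frac{1}{8} + 1 = \frac{7}{8} \approx 0.875$)
$v{\left(R,N \right)} = - \frac{7}{64}$ ($v{\left(R,N \right)} = \left(- \frac{1}{8}\right) \frac{7}{8} = - \frac{7}{64}$)
$T{\left(w,D \right)} = - \frac{7}{64}$
$- \frac{57449}{T{\left(88,M \right)}} = - \frac{57449}{- \frac{7}{64}} = \left(-57449\right) \left(- \frac{64}{7}\right) = 525248$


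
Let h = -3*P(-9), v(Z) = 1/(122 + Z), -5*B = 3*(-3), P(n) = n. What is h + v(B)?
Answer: 16718/619 ≈ 27.008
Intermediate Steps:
B = 9/5 (B = -3*(-3)/5 = -⅕*(-9) = 9/5 ≈ 1.8000)
h = 27 (h = -3*(-9) = 27)
h + v(B) = 27 + 1/(122 + 9/5) = 27 + 1/(619/5) = 27 + 5/619 = 16718/619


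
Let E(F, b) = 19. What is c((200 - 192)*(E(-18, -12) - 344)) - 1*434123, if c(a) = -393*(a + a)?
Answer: 1609477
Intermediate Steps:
c(a) = -786*a
c((200 - 192)*(E(-18, -12) - 344)) - 1*434123 = -786*(200 - 192)*(19 - 344) - 1*434123 = -6288*(-325) - 434123 = -786*(-2600) - 434123 = 2043600 - 434123 = 1609477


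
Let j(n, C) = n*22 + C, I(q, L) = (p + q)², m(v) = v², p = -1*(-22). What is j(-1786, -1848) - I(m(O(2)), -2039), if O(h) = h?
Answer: -41816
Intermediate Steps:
p = 22
I(q, L) = (22 + q)²
j(n, C) = C + 22*n (j(n, C) = 22*n + C = C + 22*n)
j(-1786, -1848) - I(m(O(2)), -2039) = (-1848 + 22*(-1786)) - (22 + 2²)² = (-1848 - 39292) - (22 + 4)² = -41140 - 1*26² = -41140 - 1*676 = -41140 - 676 = -41816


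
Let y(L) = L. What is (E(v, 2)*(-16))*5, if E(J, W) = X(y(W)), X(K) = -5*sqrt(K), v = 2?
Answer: 400*sqrt(2) ≈ 565.69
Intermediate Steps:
E(J, W) = -5*sqrt(W)
(E(v, 2)*(-16))*5 = (-5*sqrt(2)*(-16))*5 = (80*sqrt(2))*5 = 400*sqrt(2)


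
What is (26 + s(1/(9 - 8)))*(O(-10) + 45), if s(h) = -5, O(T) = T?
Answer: 735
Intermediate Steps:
(26 + s(1/(9 - 8)))*(O(-10) + 45) = (26 - 5)*(-10 + 45) = 21*35 = 735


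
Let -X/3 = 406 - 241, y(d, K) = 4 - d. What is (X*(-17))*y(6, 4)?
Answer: -16830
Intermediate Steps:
X = -495 (X = -3*(406 - 241) = -3*165 = -495)
(X*(-17))*y(6, 4) = (-495*(-17))*(4 - 1*6) = 8415*(4 - 6) = 8415*(-2) = -16830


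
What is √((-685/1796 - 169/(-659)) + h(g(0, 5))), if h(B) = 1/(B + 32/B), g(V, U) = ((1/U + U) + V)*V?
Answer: I*√43759615881/591782 ≈ 0.35349*I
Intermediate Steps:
g(V, U) = V*(U + V + 1/U) (g(V, U) = ((U + 1/U) + V)*V = (U + V + 1/U)*V = V*(U + V + 1/U))
√((-685/1796 - 169/(-659)) + h(g(0, 5))) = √((-685/1796 - 169/(-659)) + (0*(1 + 5*(5 + 0))/5)/(32 + (0*(1 + 5*(5 + 0))/5)²)) = √((-685*1/1796 - 169*(-1/659)) + (0*(⅕)*(1 + 5*5))/(32 + (0*(⅕)*(1 + 5*5))²)) = √((-685/1796 + 169/659) + (0*(⅕)*(1 + 25))/(32 + (0*(⅕)*(1 + 25))²)) = √(-147891/1183564 + (0*(⅕)*26)/(32 + (0*(⅕)*26)²)) = √(-147891/1183564 + 0/(32 + 0²)) = √(-147891/1183564 + 0/(32 + 0)) = √(-147891/1183564 + 0/32) = √(-147891/1183564 + 0*(1/32)) = √(-147891/1183564 + 0) = √(-147891/1183564) = I*√43759615881/591782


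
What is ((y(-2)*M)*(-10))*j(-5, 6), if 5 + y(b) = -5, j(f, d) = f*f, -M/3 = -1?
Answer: 7500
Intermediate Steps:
M = 3 (M = -3*(-1) = 3)
j(f, d) = f**2
y(b) = -10 (y(b) = -5 - 5 = -10)
((y(-2)*M)*(-10))*j(-5, 6) = (-10*3*(-10))*(-5)**2 = -30*(-10)*25 = 300*25 = 7500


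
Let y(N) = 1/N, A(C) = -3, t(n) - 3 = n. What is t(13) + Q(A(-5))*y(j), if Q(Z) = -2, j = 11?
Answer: 174/11 ≈ 15.818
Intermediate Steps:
t(n) = 3 + n
y(N) = 1/N
t(13) + Q(A(-5))*y(j) = (3 + 13) - 2/11 = 16 - 2*1/11 = 16 - 2/11 = 174/11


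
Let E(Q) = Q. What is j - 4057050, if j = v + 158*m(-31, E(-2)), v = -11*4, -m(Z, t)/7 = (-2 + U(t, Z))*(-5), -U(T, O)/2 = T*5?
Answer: -3957554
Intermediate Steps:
U(T, O) = -10*T (U(T, O) = -2*T*5 = -10*T)
m(Z, t) = -70 - 350*t (m(Z, t) = -7*(-2 - 10*t)*(-5) = -7*(10 + 50*t) = -70 - 350*t)
v = -44
j = 99496 (j = -44 + 158*(-70 - 350*(-2)) = -44 + 158*(-70 + 700) = -44 + 158*630 = -44 + 99540 = 99496)
j - 4057050 = 99496 - 4057050 = -3957554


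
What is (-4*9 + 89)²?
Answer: 2809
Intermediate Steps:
(-4*9 + 89)² = (-36 + 89)² = 53² = 2809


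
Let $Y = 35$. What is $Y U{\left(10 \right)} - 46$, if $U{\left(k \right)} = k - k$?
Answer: $-46$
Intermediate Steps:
$U{\left(k \right)} = 0$
$Y U{\left(10 \right)} - 46 = 35 \cdot 0 - 46 = 0 - 46 = -46$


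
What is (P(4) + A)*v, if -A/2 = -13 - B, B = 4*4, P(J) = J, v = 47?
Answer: 2914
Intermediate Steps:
B = 16
A = 58 (A = -2*(-13 - 1*16) = -2*(-13 - 16) = -2*(-29) = 58)
(P(4) + A)*v = (4 + 58)*47 = 62*47 = 2914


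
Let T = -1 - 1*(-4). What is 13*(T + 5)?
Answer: 104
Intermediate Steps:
T = 3 (T = -1 + 4 = 3)
13*(T + 5) = 13*(3 + 5) = 13*8 = 104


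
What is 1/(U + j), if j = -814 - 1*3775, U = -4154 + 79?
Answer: -1/8664 ≈ -0.00011542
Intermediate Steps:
U = -4075
j = -4589 (j = -814 - 3775 = -4589)
1/(U + j) = 1/(-4075 - 4589) = 1/(-8664) = -1/8664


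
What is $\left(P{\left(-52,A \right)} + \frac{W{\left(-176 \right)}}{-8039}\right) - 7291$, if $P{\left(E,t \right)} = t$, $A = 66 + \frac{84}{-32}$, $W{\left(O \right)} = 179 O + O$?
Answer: $- \frac{464569579}{64312} \approx -7223.7$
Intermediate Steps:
$W{\left(O \right)} = 180 O$
$A = \frac{507}{8}$ ($A = 66 + 84 \left(- \frac{1}{32}\right) = 66 - \frac{21}{8} = \frac{507}{8} \approx 63.375$)
$\left(P{\left(-52,A \right)} + \frac{W{\left(-176 \right)}}{-8039}\right) - 7291 = \left(\frac{507}{8} + \frac{180 \left(-176\right)}{-8039}\right) - 7291 = \left(\frac{507}{8} - - \frac{31680}{8039}\right) - 7291 = \left(\frac{507}{8} + \frac{31680}{8039}\right) - 7291 = \frac{4329213}{64312} - 7291 = - \frac{464569579}{64312}$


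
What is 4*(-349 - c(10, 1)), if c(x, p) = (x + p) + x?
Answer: -1480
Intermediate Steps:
c(x, p) = p + 2*x (c(x, p) = (p + x) + x = p + 2*x)
4*(-349 - c(10, 1)) = 4*(-349 - (1 + 2*10)) = 4*(-349 - (1 + 20)) = 4*(-349 - 1*21) = 4*(-349 - 21) = 4*(-370) = -1480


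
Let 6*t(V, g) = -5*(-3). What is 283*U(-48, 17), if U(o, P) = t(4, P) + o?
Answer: -25753/2 ≈ -12877.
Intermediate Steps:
t(V, g) = 5/2 (t(V, g) = (-5*(-3))/6 = (1/6)*15 = 5/2)
U(o, P) = 5/2 + o
283*U(-48, 17) = 283*(5/2 - 48) = 283*(-91/2) = -25753/2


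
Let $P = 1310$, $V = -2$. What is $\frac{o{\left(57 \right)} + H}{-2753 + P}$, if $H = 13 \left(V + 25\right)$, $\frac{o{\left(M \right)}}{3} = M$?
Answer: $- \frac{470}{1443} \approx -0.32571$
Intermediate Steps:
$o{\left(M \right)} = 3 M$
$H = 299$ ($H = 13 \left(-2 + 25\right) = 13 \cdot 23 = 299$)
$\frac{o{\left(57 \right)} + H}{-2753 + P} = \frac{3 \cdot 57 + 299}{-2753 + 1310} = \frac{171 + 299}{-1443} = 470 \left(- \frac{1}{1443}\right) = - \frac{470}{1443}$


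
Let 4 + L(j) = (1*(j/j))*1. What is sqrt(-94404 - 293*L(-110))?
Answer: 5*I*sqrt(3741) ≈ 305.82*I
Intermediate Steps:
L(j) = -3 (L(j) = -4 + (1*(j/j))*1 = -4 + (1*1)*1 = -4 + 1*1 = -4 + 1 = -3)
sqrt(-94404 - 293*L(-110)) = sqrt(-94404 - 293*(-3)) = sqrt(-94404 + 879) = sqrt(-93525) = 5*I*sqrt(3741)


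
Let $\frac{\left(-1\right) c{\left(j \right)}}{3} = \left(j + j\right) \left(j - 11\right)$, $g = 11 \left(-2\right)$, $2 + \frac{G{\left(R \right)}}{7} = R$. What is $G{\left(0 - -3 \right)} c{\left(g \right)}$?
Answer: $-30492$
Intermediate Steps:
$G{\left(R \right)} = -14 + 7 R$
$g = -22$
$c{\left(j \right)} = - 6 j \left(-11 + j\right)$ ($c{\left(j \right)} = - 3 \left(j + j\right) \left(j - 11\right) = - 3 \cdot 2 j \left(-11 + j\right) = - 6 j \left(-11 + j\right)$)
$G{\left(0 - -3 \right)} c{\left(g \right)} = \left(-14 + 7 \left(0 - -3\right)\right) 6 \left(-22\right) \left(11 - -22\right) = \left(-14 + 7 \left(0 + 3\right)\right) 6 \left(-22\right) \left(11 + 22\right) = \left(-14 + 7 \cdot 3\right) 6 \left(-22\right) 33 = \left(-14 + 21\right) \left(-4356\right) = 7 \left(-4356\right) = -30492$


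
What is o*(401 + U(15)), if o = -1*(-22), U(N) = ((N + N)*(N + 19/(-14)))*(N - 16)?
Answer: -1276/7 ≈ -182.29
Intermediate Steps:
U(N) = 2*N*(-16 + N)*(-19/14 + N) (U(N) = ((2*N)*(N + 19*(-1/14)))*(-16 + N) = ((2*N)*(N - 19/14))*(-16 + N) = ((2*N)*(-19/14 + N))*(-16 + N) = (2*N*(-19/14 + N))*(-16 + N) = 2*N*(-16 + N)*(-19/14 + N))
o = 22
o*(401 + U(15)) = 22*(401 + (1/7)*15*(304 - 243*15 + 14*15**2)) = 22*(401 + (1/7)*15*(304 - 3645 + 14*225)) = 22*(401 + (1/7)*15*(304 - 3645 + 3150)) = 22*(401 + (1/7)*15*(-191)) = 22*(401 - 2865/7) = 22*(-58/7) = -1276/7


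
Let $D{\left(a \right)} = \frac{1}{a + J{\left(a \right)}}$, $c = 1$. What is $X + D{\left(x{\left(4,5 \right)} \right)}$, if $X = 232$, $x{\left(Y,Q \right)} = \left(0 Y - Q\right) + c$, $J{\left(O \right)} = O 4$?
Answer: $\frac{4639}{20} \approx 231.95$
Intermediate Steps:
$J{\left(O \right)} = 4 O$
$x{\left(Y,Q \right)} = 1 - Q$ ($x{\left(Y,Q \right)} = \left(0 Y - Q\right) + 1 = \left(0 - Q\right) + 1 = - Q + 1 = 1 - Q$)
$D{\left(a \right)} = \frac{1}{5 a}$ ($D{\left(a \right)} = \frac{1}{a + 4 a} = \frac{1}{5 a}$)
$X + D{\left(x{\left(4,5 \right)} \right)} = 232 + \frac{1}{5 \left(1 - 5\right)} = 232 + \frac{1}{5 \left(-4\right)} = 232 + \frac{1}{5} \left(- \frac{1}{4}\right) = 232 - \frac{1}{20} = \frac{4639}{20}$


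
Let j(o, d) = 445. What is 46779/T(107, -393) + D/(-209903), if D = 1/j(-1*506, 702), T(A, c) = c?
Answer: -1456492778286/12236295385 ≈ -119.03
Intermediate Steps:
D = 1/445 ≈ 0.0022472
46779/T(107, -393) + D/(-209903) = 46779/(-393) + (1/445)/(-209903) = 46779*(-1/393) + (1/445)*(-1/209903) = -15593/131 - 1/93406835 = -1456492778286/12236295385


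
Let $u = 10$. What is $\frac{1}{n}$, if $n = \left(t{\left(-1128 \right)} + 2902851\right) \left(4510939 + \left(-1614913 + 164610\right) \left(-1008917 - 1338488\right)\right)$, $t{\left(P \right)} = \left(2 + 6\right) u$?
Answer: $\frac{1}{9882892223311860874} \approx 1.0118 \cdot 10^{-19}$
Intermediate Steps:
$t{\left(P \right)} = 80$ ($t{\left(P \right)} = \left(2 + 6\right) 10 = 8 \cdot 10 = 80$)
$n = 9882892223311860874$ ($n = \left(80 + 2902851\right) \left(4510939 + \left(-1614913 + 164610\right) \left(-1008917 - 1338488\right)\right) = 2902931 \left(4510939 - -3404448513715\right) = 2902931 \left(4510939 + 3404448513715\right) = 2902931 \cdot 3404453024654 = 9882892223311860874$)
$\frac{1}{n} = \frac{1}{9882892223311860874}$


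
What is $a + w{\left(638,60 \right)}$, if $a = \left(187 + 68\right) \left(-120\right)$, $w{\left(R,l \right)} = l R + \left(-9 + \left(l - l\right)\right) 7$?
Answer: $7617$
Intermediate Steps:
$w{\left(R,l \right)} = -63 + R l$ ($w{\left(R,l \right)} = R l + \left(-9 + 0\right) 7 = R l - 63 = -63 + R l$)
$a = -30600$ ($a = 255 \left(-120\right) = -30600$)
$a + w{\left(638,60 \right)} = -30600 + \left(-63 + 638 \cdot 60\right) = -30600 + \left(-63 + 38280\right) = -30600 + 38217 = 7617$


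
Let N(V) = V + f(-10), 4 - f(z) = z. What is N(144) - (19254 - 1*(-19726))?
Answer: -38822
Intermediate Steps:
f(z) = 4 - z
N(V) = 14 + V (N(V) = V + (4 - 1*(-10)) = V + (4 + 10) = V + 14 = 14 + V)
N(144) - (19254 - 1*(-19726)) = (14 + 144) - (19254 - 1*(-19726)) = 158 - (19254 + 19726) = 158 - 1*38980 = 158 - 38980 = -38822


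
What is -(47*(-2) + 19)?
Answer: 75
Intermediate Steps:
-(47*(-2) + 19) = -(-94 + 19) = -1*(-75) = 75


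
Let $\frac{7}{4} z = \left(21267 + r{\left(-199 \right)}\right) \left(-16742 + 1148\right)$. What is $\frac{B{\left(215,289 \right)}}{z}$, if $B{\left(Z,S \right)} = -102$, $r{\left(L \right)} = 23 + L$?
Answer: $\frac{17}{31323148} \approx 5.4273 \cdot 10^{-7}$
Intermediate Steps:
$z = -187938888$ ($z = \frac{4 \left(21267 + \left(23 - 199\right)\right) \left(-16742 + 1148\right)}{7} = \frac{4 \left(21267 - 176\right) \left(-15594\right)}{7} = \frac{4 \cdot 21091 \left(-15594\right)}{7} = \frac{4}{7} \left(-328893054\right) = -187938888$)
$\frac{B{\left(215,289 \right)}}{z} = - \frac{102}{-187938888} = \left(-102\right) \left(- \frac{1}{187938888}\right) = \frac{17}{31323148}$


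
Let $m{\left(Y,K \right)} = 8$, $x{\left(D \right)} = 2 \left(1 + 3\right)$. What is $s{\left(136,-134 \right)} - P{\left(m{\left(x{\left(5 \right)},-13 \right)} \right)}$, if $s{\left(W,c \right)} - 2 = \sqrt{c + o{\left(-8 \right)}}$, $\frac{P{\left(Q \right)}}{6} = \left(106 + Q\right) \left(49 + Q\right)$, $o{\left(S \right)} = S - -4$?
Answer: $-38986 + i \sqrt{138} \approx -38986.0 + 11.747 i$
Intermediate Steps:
$x{\left(D \right)} = 8$ ($x{\left(D \right)} = 2 \cdot 4 = 8$)
$o{\left(S \right)} = 4 + S$ ($o{\left(S \right)} = S + 4 = 4 + S$)
$P{\left(Q \right)} = 6 \left(49 + Q\right) \left(106 + Q\right)$ ($P{\left(Q \right)} = 6 \left(106 + Q\right) \left(49 + Q\right) = 6 \left(49 + Q\right) \left(106 + Q\right)$)
$s{\left(W,c \right)} = 2 + \sqrt{-4 + c}$ ($s{\left(W,c \right)} = 2 + \sqrt{c + \left(4 - 8\right)} = 2 + \sqrt{c - 4} = 2 + \sqrt{-4 + c}$)
$s{\left(136,-134 \right)} - P{\left(m{\left(x{\left(5 \right)},-13 \right)} \right)} = \left(2 + \sqrt{-4 - 134}\right) - \left(31164 + 6 \cdot 8^{2} + 930 \cdot 8\right) = \left(2 + \sqrt{-138}\right) - \left(31164 + 6 \cdot 64 + 7440\right) = \left(2 + i \sqrt{138}\right) - \left(31164 + 384 + 7440\right) = \left(2 + i \sqrt{138}\right) - 38988 = -38986 + i \sqrt{138}$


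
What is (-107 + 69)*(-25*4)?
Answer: 3800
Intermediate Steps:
(-107 + 69)*(-25*4) = -38*(-100) = 3800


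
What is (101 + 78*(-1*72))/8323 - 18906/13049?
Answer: -229319873/108606827 ≈ -2.1115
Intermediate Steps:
(101 + 78*(-1*72))/8323 - 18906/13049 = (101 + 78*(-72))*(1/8323) - 18906*1/13049 = (101 - 5616)*(1/8323) - 18906/13049 = -5515*1/8323 - 18906/13049 = -5515/8323 - 18906/13049 = -229319873/108606827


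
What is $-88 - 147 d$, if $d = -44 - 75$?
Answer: $17405$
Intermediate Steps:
$d = -119$
$-88 - 147 d = -88 - -17493 = -88 + 17493 = 17405$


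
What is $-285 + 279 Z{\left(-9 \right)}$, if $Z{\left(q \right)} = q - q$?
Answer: $-285$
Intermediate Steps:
$Z{\left(q \right)} = 0$
$-285 + 279 Z{\left(-9 \right)} = -285 + 279 \cdot 0 = -285 + 0 = -285$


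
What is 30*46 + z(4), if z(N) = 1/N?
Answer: 5521/4 ≈ 1380.3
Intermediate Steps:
30*46 + z(4) = 30*46 + 1/4 = 1380 + 1/4 = 5521/4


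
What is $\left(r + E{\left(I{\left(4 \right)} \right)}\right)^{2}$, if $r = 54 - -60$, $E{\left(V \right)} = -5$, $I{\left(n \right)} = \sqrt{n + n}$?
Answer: $11881$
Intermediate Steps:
$I{\left(n \right)} = \sqrt{2} \sqrt{n}$ ($I{\left(n \right)} = \sqrt{2 n} = \sqrt{2} \sqrt{n}$)
$r = 114$ ($r = 54 + 60 = 114$)
$\left(r + E{\left(I{\left(4 \right)} \right)}\right)^{2} = \left(114 - 5\right)^{2} = 109^{2} = 11881$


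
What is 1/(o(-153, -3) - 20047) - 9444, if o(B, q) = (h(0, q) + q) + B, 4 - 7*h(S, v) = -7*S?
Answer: -1335542155/141417 ≈ -9444.0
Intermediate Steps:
h(S, v) = 4/7 + S (h(S, v) = 4/7 - (-1)*S = 4/7 + S)
o(B, q) = 4/7 + B + q (o(B, q) = ((4/7 + 0) + q) + B = (4/7 + q) + B = 4/7 + B + q)
1/(o(-153, -3) - 20047) - 9444 = 1/((4/7 - 153 - 3) - 20047) - 9444 = 1/(-1088/7 - 20047) - 9444 = 1/(-141417/7) - 9444 = -7/141417 - 9444 = -1335542155/141417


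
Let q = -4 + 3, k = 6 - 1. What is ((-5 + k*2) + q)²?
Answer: 16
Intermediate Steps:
k = 5
q = -1
((-5 + k*2) + q)² = ((-5 + 5*2) - 1)² = ((-5 + 10) - 1)² = (5 - 1)² = 4² = 16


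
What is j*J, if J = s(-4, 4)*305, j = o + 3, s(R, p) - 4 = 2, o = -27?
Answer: -43920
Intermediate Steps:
s(R, p) = 6 (s(R, p) = 4 + 2 = 6)
j = -24 (j = -27 + 3 = -24)
J = 1830 (J = 6*305 = 1830)
j*J = -24*1830 = -43920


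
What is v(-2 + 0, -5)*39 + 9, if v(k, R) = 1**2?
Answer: 48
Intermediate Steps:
v(k, R) = 1
v(-2 + 0, -5)*39 + 9 = 1*39 + 9 = 39 + 9 = 48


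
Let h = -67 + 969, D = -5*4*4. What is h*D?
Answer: -72160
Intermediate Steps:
D = -80 (D = -20*4 = -80)
h = 902
h*D = 902*(-80) = -72160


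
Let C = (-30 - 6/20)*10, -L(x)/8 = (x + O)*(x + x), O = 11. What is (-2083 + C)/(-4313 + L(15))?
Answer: 2386/10553 ≈ 0.22610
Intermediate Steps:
L(x) = -16*x*(11 + x) (L(x) = -8*(x + 11)*(x + x) = -8*(11 + x)*2*x = -16*x*(11 + x))
C = -303 (C = (-30 - 6*1/20)*10 = (-30 - 3/10)*10 = -303/10*10 = -303)
(-2083 + C)/(-4313 + L(15)) = (-2083 - 303)/(-4313 - 16*15*(11 + 15)) = -2386/(-4313 - 16*15*26) = -2386/(-4313 - 6240) = -2386/(-10553) = -2386*(-1/10553) = 2386/10553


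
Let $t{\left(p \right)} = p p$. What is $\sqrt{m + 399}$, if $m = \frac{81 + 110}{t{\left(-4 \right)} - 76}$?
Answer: $\frac{\sqrt{356235}}{30} \approx 19.895$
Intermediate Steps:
$t{\left(p \right)} = p^{2}$
$m = - \frac{191}{60}$ ($m = \frac{81 + 110}{\left(-4\right)^{2} - 76} = \frac{191}{16 - 76} = \frac{191}{-60} = 191 \left(- \frac{1}{60}\right) = - \frac{191}{60} \approx -3.1833$)
$\sqrt{m + 399} = \sqrt{- \frac{191}{60} + 399} = \sqrt{\frac{23749}{60}} = \frac{\sqrt{356235}}{30}$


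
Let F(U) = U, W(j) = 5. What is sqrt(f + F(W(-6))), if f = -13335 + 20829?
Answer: sqrt(7499) ≈ 86.597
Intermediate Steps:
f = 7494
sqrt(f + F(W(-6))) = sqrt(7494 + 5) = sqrt(7499)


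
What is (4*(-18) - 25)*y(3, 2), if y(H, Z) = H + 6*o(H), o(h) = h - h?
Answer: -291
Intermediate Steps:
o(h) = 0
y(H, Z) = H (y(H, Z) = H + 6*0 = H + 0 = H)
(4*(-18) - 25)*y(3, 2) = (4*(-18) - 25)*3 = (-72 - 25)*3 = -97*3 = -291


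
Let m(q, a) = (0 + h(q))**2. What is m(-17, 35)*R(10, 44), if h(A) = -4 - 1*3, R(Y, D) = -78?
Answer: -3822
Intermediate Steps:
h(A) = -7 (h(A) = -4 - 3 = -7)
m(q, a) = 49 (m(q, a) = (0 - 7)**2 = (-7)**2 = 49)
m(-17, 35)*R(10, 44) = 49*(-78) = -3822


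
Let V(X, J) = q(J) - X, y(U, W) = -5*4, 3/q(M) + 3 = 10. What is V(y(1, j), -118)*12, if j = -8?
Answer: 1716/7 ≈ 245.14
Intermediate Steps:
q(M) = 3/7 (q(M) = 3/(-3 + 10) = 3/7)
y(U, W) = -20
V(X, J) = 3/7 - X
V(y(1, j), -118)*12 = (3/7 - 1*(-20))*12 = (3/7 + 20)*12 = (143/7)*12 = 1716/7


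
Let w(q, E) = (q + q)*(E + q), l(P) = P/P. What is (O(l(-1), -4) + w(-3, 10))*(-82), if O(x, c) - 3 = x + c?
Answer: 3444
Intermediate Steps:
l(P) = 1
w(q, E) = 2*q*(E + q) (w(q, E) = (2*q)*(E + q) = 2*q*(E + q))
O(x, c) = 3 + c + x (O(x, c) = 3 + (x + c) = 3 + (c + x) = 3 + c + x)
(O(l(-1), -4) + w(-3, 10))*(-82) = ((3 - 4 + 1) + 2*(-3)*(10 - 3))*(-82) = (0 + 2*(-3)*7)*(-82) = (0 - 42)*(-82) = -42*(-82) = 3444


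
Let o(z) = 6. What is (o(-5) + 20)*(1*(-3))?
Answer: -78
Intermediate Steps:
(o(-5) + 20)*(1*(-3)) = (6 + 20)*(1*(-3)) = 26*(-3) = -78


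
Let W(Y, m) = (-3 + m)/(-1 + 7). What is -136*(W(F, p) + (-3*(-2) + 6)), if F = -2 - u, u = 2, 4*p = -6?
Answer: -1530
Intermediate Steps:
p = -3/2 (p = (1/4)*(-6) = -3/2 ≈ -1.5000)
F = -4 (F = -2 - 1*2 = -2 - 2 = -4)
W(Y, m) = -1/2 + m/6 (W(Y, m) = (-3 + m)/6 = (-3 + m)*(1/6) = -1/2 + m/6)
-136*(W(F, p) + (-3*(-2) + 6)) = -136*((-1/2 + (1/6)*(-3/2)) + (-3*(-2) + 6)) = -136*((-1/2 - 1/4) + (6 + 6)) = -136*(-3/4 + 12) = -136*45/4 = -1530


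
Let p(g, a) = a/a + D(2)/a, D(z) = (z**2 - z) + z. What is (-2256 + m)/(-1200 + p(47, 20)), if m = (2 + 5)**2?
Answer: 11035/5994 ≈ 1.8410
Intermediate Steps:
D(z) = z**2
p(g, a) = 1 + 4/a (p(g, a) = a/a + 2**2/a = 1 + 4/a)
m = 49 (m = 7**2 = 49)
(-2256 + m)/(-1200 + p(47, 20)) = (-2256 + 49)/(-1200 + (4 + 20)/20) = -2207/(-1200 + (1/20)*24) = -2207/(-1200 + 6/5) = -2207/(-5994/5) = -2207*(-5/5994) = 11035/5994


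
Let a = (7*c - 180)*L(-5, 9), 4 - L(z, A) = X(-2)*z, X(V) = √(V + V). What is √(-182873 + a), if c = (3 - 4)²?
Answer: √(-183565 - 1730*I) ≈ 2.019 - 428.45*I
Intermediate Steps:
c = 1 (c = (-1)² = 1)
X(V) = √2*√V (X(V) = √(2*V) = √2*√V)
L(z, A) = 4 - 2*I*z (L(z, A) = 4 - √2*√(-2)*z = 4 - √2*(I*√2)*z = 4 - 2*I*z)
a = -692 - 1730*I (a = (7*1 - 180)*(4 - 2*I*(-5)) = (7 - 180)*(4 + 10*I) = -173*(4 + 10*I) = -692 - 1730*I ≈ -692.0 - 1730.0*I)
√(-182873 + a) = √(-182873 + (-692 - 1730*I)) = √(-183565 - 1730*I)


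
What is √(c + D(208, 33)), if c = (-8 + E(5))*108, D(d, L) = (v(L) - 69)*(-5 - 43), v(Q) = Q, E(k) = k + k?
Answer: 18*√6 ≈ 44.091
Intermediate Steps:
E(k) = 2*k
D(d, L) = 3312 - 48*L (D(d, L) = (L - 69)*(-5 - 43) = (-69 + L)*(-48) = 3312 - 48*L)
c = 216 (c = (-8 + 2*5)*108 = (-8 + 10)*108 = 2*108 = 216)
√(c + D(208, 33)) = √(216 + (3312 - 48*33)) = √(216 + (3312 - 1584)) = √(216 + 1728) = √1944 = 18*√6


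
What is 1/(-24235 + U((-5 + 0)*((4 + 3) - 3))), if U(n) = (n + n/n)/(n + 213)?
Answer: -193/4677374 ≈ -4.1262e-5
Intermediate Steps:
U(n) = (1 + n)/(213 + n) (U(n) = (n + 1)/(213 + n) = (1 + n)/(213 + n))
1/(-24235 + U((-5 + 0)*((4 + 3) - 3))) = 1/(-24235 + (1 + (-5 + 0)*((4 + 3) - 3))/(213 + (-5 + 0)*((4 + 3) - 3))) = 1/(-24235 + (1 - 5*(7 - 3))/(213 - 5*(7 - 3))) = 1/(-24235 + (1 - 5*4)/(213 - 5*4)) = 1/(-24235 + (1 - 20)/(213 - 20)) = 1/(-24235 - 19/193) = 1/(-4677374/193) = -193/4677374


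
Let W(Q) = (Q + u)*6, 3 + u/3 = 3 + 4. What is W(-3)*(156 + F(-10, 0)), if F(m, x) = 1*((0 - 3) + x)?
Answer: 8262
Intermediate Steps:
u = 12 (u = -9 + 3*(3 + 4) = -9 + 3*7 = -9 + 21 = 12)
W(Q) = 72 + 6*Q (W(Q) = (Q + 12)*6 = (12 + Q)*6 = 72 + 6*Q)
F(m, x) = -3 + x (F(m, x) = 1*(-3 + x) = -3 + x)
W(-3)*(156 + F(-10, 0)) = (72 + 6*(-3))*(156 + (-3 + 0)) = (72 - 18)*(156 - 3) = 54*153 = 8262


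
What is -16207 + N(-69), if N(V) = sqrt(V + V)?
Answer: -16207 + I*sqrt(138) ≈ -16207.0 + 11.747*I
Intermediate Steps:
N(V) = sqrt(2)*sqrt(V) (N(V) = sqrt(2*V) = sqrt(2)*sqrt(V))
-16207 + N(-69) = -16207 + sqrt(2)*sqrt(-69) = -16207 + sqrt(2)*(I*sqrt(69)) = -16207 + I*sqrt(138)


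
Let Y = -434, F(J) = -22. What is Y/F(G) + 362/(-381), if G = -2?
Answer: 78695/4191 ≈ 18.777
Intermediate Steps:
Y/F(G) + 362/(-381) = -434/(-22) + 362/(-381) = -434*(-1/22) + 362*(-1/381) = 217/11 - 362/381 = 78695/4191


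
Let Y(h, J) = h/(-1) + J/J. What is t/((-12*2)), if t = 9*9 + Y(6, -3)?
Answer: -19/6 ≈ -3.1667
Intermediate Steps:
Y(h, J) = 1 - h (Y(h, J) = h*(-1) + 1 = -h + 1 = 1 - h)
t = 76 (t = 9*9 + (1 - 1*6) = 81 + (1 - 6) = 81 - 5 = 76)
t/((-12*2)) = 76/((-12*2)) = 76/(-24) = 76*(-1/24) = -19/6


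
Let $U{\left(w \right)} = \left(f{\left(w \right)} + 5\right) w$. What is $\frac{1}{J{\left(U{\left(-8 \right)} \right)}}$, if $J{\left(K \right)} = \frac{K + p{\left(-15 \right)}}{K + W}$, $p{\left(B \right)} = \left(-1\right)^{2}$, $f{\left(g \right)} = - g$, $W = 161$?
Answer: $- \frac{57}{103} \approx -0.5534$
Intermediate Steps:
$p{\left(B \right)} = 1$
$U{\left(w \right)} = w \left(5 - w\right)$ ($U{\left(w \right)} = \left(- w + 5\right) w = \left(5 - w\right) w = w \left(5 - w\right)$)
$J{\left(K \right)} = \frac{1 + K}{161 + K}$ ($J{\left(K \right)} = \frac{K + 1}{K + 161} = \frac{1 + K}{161 + K}$)
$\frac{1}{J{\left(U{\left(-8 \right)} \right)}} = \frac{1}{\frac{1}{161 - 8 \left(5 - -8\right)} \left(1 - 8 \left(5 - -8\right)\right)} = \frac{1}{\frac{1}{161 - 8 \left(5 + 8\right)} \left(1 - 8 \left(5 + 8\right)\right)} = \frac{1}{\frac{1}{161 - 104} \left(1 - 104\right)} = \frac{1}{\frac{1}{57} \left(-103\right)} = \frac{1}{- \frac{103}{57}} = - \frac{57}{103}$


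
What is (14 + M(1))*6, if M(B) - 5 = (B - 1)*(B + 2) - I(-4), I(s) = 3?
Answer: 96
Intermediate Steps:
M(B) = 2 + (-1 + B)*(2 + B) (M(B) = 5 + ((B - 1)*(B + 2) - 1*3) = 5 + ((-1 + B)*(2 + B) - 3) = 5 + (-3 + (-1 + B)*(2 + B)) = 2 + (-1 + B)*(2 + B))
(14 + M(1))*6 = (14 + 1*(1 + 1))*6 = (14 + 1*2)*6 = (14 + 2)*6 = 16*6 = 96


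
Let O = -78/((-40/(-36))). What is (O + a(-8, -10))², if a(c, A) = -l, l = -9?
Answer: 93636/25 ≈ 3745.4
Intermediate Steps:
a(c, A) = 9 (a(c, A) = -1*(-9) = 9)
O = -351/5 (O = -78/((-40*(-1/36))) = -78/10/9 = -78*9/10 = -351/5 ≈ -70.200)
(O + a(-8, -10))² = (-351/5 + 9)² = (-306/5)² = 93636/25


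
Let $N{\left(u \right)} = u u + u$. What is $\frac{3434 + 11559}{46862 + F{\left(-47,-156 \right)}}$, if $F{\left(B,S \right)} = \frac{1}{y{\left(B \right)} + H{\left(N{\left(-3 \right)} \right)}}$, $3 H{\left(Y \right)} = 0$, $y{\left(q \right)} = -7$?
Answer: $\frac{104951}{328033} \approx 0.31994$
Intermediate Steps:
$N{\left(u \right)} = u + u^{2}$ ($N{\left(u \right)} = u^{2} + u = u + u^{2}$)
$H{\left(Y \right)} = 0$ ($H{\left(Y \right)} = \frac{1}{3} \cdot 0 = 0$)
$F{\left(B,S \right)} = - \frac{1}{7}$ ($F{\left(B,S \right)} = \frac{1}{-7 + 0} = \frac{1}{-7} = - \frac{1}{7}$)
$\frac{3434 + 11559}{46862 + F{\left(-47,-156 \right)}} = \frac{3434 + 11559}{46862 - \frac{1}{7}} = \frac{14993}{\frac{328033}{7}} = 14993 \cdot \frac{7}{328033} = \frac{104951}{328033}$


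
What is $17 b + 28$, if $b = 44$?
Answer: $776$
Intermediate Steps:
$17 b + 28 = 17 \cdot 44 + 28 = 748 + 28 = 776$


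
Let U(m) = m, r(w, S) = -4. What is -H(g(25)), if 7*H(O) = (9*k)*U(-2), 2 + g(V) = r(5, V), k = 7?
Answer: 18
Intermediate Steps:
g(V) = -6 (g(V) = -2 - 4 = -6)
H(O) = -18 (H(O) = ((9*7)*(-2))/7 = (63*(-2))/7 = (⅐)*(-126) = -18)
-H(g(25)) = -1*(-18) = 18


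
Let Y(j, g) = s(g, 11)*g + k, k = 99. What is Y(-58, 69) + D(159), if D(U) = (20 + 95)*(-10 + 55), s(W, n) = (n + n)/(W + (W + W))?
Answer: 15844/3 ≈ 5281.3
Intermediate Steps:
s(W, n) = 2*n/(3*W) (s(W, n) = (2*n)/(W + 2*W) = (2*n)/((3*W)) = (2*n)*(1/(3*W)) = 2*n/(3*W))
D(U) = 5175 (D(U) = 115*45 = 5175)
Y(j, g) = 319/3 (Y(j, g) = ((⅔)*11/g)*g + 99 = (22/(3*g))*g + 99 = 22/3 + 99 = 319/3)
Y(-58, 69) + D(159) = 319/3 + 5175 = 15844/3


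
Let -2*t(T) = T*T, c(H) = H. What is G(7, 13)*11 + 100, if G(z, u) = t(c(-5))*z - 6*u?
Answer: -3441/2 ≈ -1720.5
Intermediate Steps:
t(T) = -T**2/2 (t(T) = -T*T/2 = -T**2/2)
G(z, u) = -6*u - 25*z/2 (G(z, u) = (-1/2*(-5)**2)*z - 6*u = (-1/2*25)*z - 6*u = -25*z/2 - 6*u = -6*u - 25*z/2)
G(7, 13)*11 + 100 = (-6*13 - 25/2*7)*11 + 100 = (-78 - 175/2)*11 + 100 = -331/2*11 + 100 = -3641/2 + 100 = -3441/2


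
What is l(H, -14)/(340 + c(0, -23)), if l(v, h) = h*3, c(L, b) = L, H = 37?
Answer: -21/170 ≈ -0.12353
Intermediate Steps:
l(v, h) = 3*h
l(H, -14)/(340 + c(0, -23)) = (3*(-14))/(340 + 0) = -42/340 = (1/340)*(-42) = -21/170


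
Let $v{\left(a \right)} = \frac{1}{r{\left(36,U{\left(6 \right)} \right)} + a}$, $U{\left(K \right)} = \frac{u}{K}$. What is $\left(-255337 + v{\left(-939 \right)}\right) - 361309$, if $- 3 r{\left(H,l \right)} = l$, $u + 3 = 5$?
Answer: $- \frac{5211892001}{8452} \approx -6.1665 \cdot 10^{5}$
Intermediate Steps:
$u = 2$ ($u = -3 + 5 = 2$)
$U{\left(K \right)} = \frac{2}{K}$
$r{\left(H,l \right)} = - \frac{l}{3}$
$v{\left(a \right)} = \frac{1}{- \frac{1}{9} + a}$ ($v{\left(a \right)} = \frac{1}{- \frac{2 \cdot \frac{1}{6}}{3} + a} = \frac{1}{\left(- \frac{1}{3}\right) \frac{1}{3} + a} = \frac{1}{- \frac{1}{9} + a}$)
$\left(-255337 + v{\left(-939 \right)}\right) - 361309 = \left(-255337 + \frac{9}{-1 + 9 \left(-939\right)}\right) - 361309 = \left(-255337 + \frac{9}{-1 - 8451}\right) - 361309 = \left(-255337 + \frac{9}{-8452}\right) - 361309 = \left(-255337 + 9 \left(- \frac{1}{8452}\right)\right) - 361309 = \left(-255337 - \frac{9}{8452}\right) - 361309 = - \frac{2158108333}{8452} - 361309 = - \frac{5211892001}{8452}$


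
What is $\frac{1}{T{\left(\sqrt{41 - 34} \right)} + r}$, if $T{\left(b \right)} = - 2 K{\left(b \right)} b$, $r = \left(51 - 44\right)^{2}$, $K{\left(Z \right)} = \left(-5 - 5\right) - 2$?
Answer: $- \frac{7}{233} + \frac{24 \sqrt{7}}{1631} \approx 0.008889$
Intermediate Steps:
$K{\left(Z \right)} = -12$ ($K{\left(Z \right)} = -10 - 2 = -12$)
$r = 49$ ($r = 7^{2} = 49$)
$T{\left(b \right)} = 24 b$ ($T{\left(b \right)} = \left(-2\right) \left(-12\right) b = 24 b$)
$\frac{1}{T{\left(\sqrt{41 - 34} \right)} + r} = \frac{1}{24 \sqrt{41 - 34} + 49} = \frac{1}{24 \sqrt{7} + 49} = \frac{1}{49 + 24 \sqrt{7}}$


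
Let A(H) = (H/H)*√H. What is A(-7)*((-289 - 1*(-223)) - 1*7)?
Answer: -73*I*√7 ≈ -193.14*I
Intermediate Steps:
A(H) = √H (A(H) = 1*√H = √H)
A(-7)*((-289 - 1*(-223)) - 1*7) = √(-7)*((-289 - 1*(-223)) - 1*7) = (I*√7)*((-289 + 223) - 7) = (I*√7)*(-66 - 7) = (I*√7)*(-73) = -73*I*√7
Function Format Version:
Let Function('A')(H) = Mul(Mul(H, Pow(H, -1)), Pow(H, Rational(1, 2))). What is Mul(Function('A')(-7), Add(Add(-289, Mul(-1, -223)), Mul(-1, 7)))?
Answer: Mul(-73, I, Pow(7, Rational(1, 2))) ≈ Mul(-193.14, I)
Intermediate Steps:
Function('A')(H) = Pow(H, Rational(1, 2)) (Function('A')(H) = Mul(1, Pow(H, Rational(1, 2))) = Pow(H, Rational(1, 2)))
Mul(Function('A')(-7), Add(Add(-289, Mul(-1, -223)), Mul(-1, 7))) = Mul(Pow(-7, Rational(1, 2)), Add(Add(-289, Mul(-1, -223)), Mul(-1, 7))) = Mul(Mul(I, Pow(7, Rational(1, 2))), Add(Add(-289, 223), -7)) = Mul(Mul(I, Pow(7, Rational(1, 2))), Add(-66, -7)) = Mul(Mul(I, Pow(7, Rational(1, 2))), -73) = Mul(-73, I, Pow(7, Rational(1, 2)))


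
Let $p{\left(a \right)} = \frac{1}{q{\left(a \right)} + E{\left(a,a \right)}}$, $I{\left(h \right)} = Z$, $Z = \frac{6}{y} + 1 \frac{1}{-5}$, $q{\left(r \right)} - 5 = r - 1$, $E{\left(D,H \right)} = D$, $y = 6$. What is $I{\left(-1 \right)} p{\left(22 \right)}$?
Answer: $\frac{1}{60} \approx 0.016667$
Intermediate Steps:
$q{\left(r \right)} = 4 + r$ ($q{\left(r \right)} = 5 + \left(r - 1\right) = 5 + \left(-1 + r\right) = 4 + r$)
$Z = \frac{4}{5}$ ($Z = \frac{6}{6} + 1 \frac{1}{-5} = 6 \cdot \frac{1}{6} + 1 \left(- \frac{1}{5}\right) = 1 - \frac{1}{5} = \frac{4}{5} \approx 0.8$)
$I{\left(h \right)} = \frac{4}{5}$
$p{\left(a \right)} = \frac{1}{4 + 2 a}$ ($p{\left(a \right)} = \frac{1}{\left(4 + a\right) + a} = \frac{1}{4 + 2 a}$)
$I{\left(-1 \right)} p{\left(22 \right)} = \frac{4 \frac{1}{2 \left(2 + 22\right)}}{5} = \frac{4 \frac{1}{2 \cdot 24}}{5} = \frac{4 \cdot \frac{1}{2} \cdot \frac{1}{24}}{5} = \frac{4}{5} \cdot \frac{1}{48} = \frac{1}{60}$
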